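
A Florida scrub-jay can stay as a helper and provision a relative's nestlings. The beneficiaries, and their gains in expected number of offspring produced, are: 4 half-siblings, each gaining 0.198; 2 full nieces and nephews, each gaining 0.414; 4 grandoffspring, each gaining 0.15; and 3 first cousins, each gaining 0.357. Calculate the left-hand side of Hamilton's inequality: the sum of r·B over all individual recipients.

r to a half-sibling = 0.25 (half-sibs share one parent — one path of length 2: r = (1/2)^2 = 1/4).
r to a full niece or nephew = 1/4 (full aunt/uncle↔niece/nephew: two paths of length 3 through the shared grandparent pair: r = 2·(1/2)^3 = 1/4).
r to a grandoffspring = 1/4 (two parent–offspring links: r = (1/2)^2 = 1/4).
r to a first cousin = 1/8 (first cousins share one grandparent pair — two paths of length 4: r = 2·(1/2)^4 = 1/8).
Summing one r·B term per recipient: 4·0.25·0.198 + 2·0.25·0.414 + 4·0.25·0.15 + 3·0.125·0.357 = 0.688875.

0.688875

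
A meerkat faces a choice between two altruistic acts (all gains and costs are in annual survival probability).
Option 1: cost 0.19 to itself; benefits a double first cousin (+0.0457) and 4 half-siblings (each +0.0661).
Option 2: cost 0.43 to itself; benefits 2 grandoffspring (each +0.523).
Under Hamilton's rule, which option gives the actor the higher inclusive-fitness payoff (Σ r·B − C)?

Option 1

Option 1: r to a double first cousin = 0.25.
Option 1: r to a half-sibling = 0.25.
Option 1: Σ r·B − C = (1·0.25·0.0457 + 4·0.25·0.0661) − 0.19 = -0.112475.
Option 2: r to a grandoffspring = 0.25.
Option 2: Σ r·B − C = (2·0.25·0.523) − 0.43 = -0.1685.
Option 1 has the higher net inclusive-fitness payoff.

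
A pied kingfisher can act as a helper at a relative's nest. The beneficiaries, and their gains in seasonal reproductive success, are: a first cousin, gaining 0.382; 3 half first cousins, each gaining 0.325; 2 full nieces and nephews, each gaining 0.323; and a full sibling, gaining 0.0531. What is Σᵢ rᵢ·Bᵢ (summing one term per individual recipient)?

r to a first cousin = 0.125 (first cousins share one grandparent pair — two paths of length 4: r = 2·(1/2)^4 = 1/8).
r to a half first cousin = 1/16 (half first cousins share one grandparent — one path of length 4: r = (1/2)^4 = 1/16).
r to a full niece or nephew = 1/4 (full aunt/uncle↔niece/nephew: two paths of length 3 through the shared grandparent pair: r = 2·(1/2)^3 = 1/4).
r to a full sibling = 0.5 (full sibs share both parents — two paths of length 2: r = 2·(1/2)^2 = 1/2).
Summing one r·B term per recipient: 1·0.125·0.382 + 3·0.0625·0.325 + 2·0.25·0.323 + 1·0.5·0.0531 = 0.2967375.

0.2967375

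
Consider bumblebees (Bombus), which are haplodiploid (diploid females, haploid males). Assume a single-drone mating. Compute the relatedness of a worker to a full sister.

Haplodiploid full sisters inherit their father's entire haploid genome identically (contributing 1/2) and on average half of their mother's contribution (1/2 · 1/2 = 1/4); r = 1/2 + 1/4 = 3/4.

0.75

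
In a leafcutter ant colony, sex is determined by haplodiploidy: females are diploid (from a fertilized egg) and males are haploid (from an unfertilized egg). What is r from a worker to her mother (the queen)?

0.5

One meiotic link between diploid queen and diploid daughter: r = 1/2.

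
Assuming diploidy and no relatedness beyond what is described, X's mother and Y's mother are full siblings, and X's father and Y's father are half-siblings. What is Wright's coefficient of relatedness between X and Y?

With two independent routes of shared ancestry, r is the sum of the two contributions.
X and Y are related in two ways: first cousins through their mothers (r = 1/8) and half first cousins through their fathers (r = 1/16).
r = 1/8 + 1/16 = 3/16 = 0.1875.

0.1875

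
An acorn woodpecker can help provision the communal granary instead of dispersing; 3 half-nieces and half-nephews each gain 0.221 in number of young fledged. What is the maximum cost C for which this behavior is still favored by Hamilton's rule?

r to a half-niece or half-nephew = 1/8 (half-aunt/uncle↔niece/nephew: one path of length 3: r = (1/2)^3 = 1/8).
Hamilton's rule: n·r·B > C, so the trait is favored while C < n·r·B = 3·0.125·0.221 = 0.082875.

0.082875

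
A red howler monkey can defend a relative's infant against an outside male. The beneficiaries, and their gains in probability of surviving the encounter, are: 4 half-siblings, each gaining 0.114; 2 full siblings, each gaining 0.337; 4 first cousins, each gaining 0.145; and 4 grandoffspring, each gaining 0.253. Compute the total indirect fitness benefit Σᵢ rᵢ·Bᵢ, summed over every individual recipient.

0.7765

r to a half-sibling = 1/4 (half-sibs share one parent — one path of length 2: r = (1/2)^2 = 1/4).
r to a full sibling = 0.5 (full sibs share both parents — two paths of length 2: r = 2·(1/2)^2 = 1/2).
r to a first cousin = 0.125 (first cousins share one grandparent pair — two paths of length 4: r = 2·(1/2)^4 = 1/8).
r to a grandoffspring = 1/4 (two parent–offspring links: r = (1/2)^2 = 1/4).
Summing one r·B term per recipient: 4·0.25·0.114 + 2·0.5·0.337 + 4·0.125·0.145 + 4·0.25·0.253 = 0.7765.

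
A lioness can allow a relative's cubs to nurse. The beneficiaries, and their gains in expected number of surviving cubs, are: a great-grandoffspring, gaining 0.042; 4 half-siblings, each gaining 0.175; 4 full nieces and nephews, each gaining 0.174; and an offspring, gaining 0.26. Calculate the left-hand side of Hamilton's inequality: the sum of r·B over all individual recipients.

0.48425

r to a great-grandoffspring = 0.125 (three parent–offspring links: r = (1/2)^3 = 1/8).
r to a half-sibling = 1/4 (half-sibs share one parent — one path of length 2: r = (1/2)^2 = 1/4).
r to a full niece or nephew = 0.25 (full aunt/uncle↔niece/nephew: two paths of length 3 through the shared grandparent pair: r = 2·(1/2)^3 = 1/4).
r to an offspring = 1/2 (one parent–offspring link: r = (1/2)^1 = 1/2).
Summing one r·B term per recipient: 1·0.125·0.042 + 4·0.25·0.175 + 4·0.25·0.174 + 1·0.5·0.26 = 0.48425.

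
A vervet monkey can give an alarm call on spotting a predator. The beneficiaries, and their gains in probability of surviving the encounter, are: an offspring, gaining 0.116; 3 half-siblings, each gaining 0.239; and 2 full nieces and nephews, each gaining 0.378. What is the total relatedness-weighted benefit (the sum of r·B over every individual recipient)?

0.42625

r to an offspring = 0.5 (one parent–offspring link: r = (1/2)^1 = 1/2).
r to a half-sibling = 0.25 (half-sibs share one parent — one path of length 2: r = (1/2)^2 = 1/4).
r to a full niece or nephew = 0.25 (full aunt/uncle↔niece/nephew: two paths of length 3 through the shared grandparent pair: r = 2·(1/2)^3 = 1/4).
Summing one r·B term per recipient: 1·0.5·0.116 + 3·0.25·0.239 + 2·0.25·0.378 = 0.42625.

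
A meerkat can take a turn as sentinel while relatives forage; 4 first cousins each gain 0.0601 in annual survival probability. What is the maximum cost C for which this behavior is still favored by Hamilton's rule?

r to a first cousin = 0.125 (first cousins share one grandparent pair — two paths of length 4: r = 2·(1/2)^4 = 1/8).
Hamilton's rule: n·r·B > C, so the trait is favored while C < n·r·B = 4·0.125·0.0601 = 0.03005.

0.03005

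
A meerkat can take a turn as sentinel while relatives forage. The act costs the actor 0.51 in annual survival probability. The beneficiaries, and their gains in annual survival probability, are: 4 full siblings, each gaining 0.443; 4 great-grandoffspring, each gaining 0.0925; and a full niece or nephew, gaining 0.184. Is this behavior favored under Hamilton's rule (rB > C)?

Yes

Hamilton's rule: the trait is favored when the sum of r·B over every recipient exceeds the actor's cost C.
r to a full sibling = 0.5 (full sibs share both parents — two paths of length 2: r = 2·(1/2)^2 = 1/2).
r to a great-grandoffspring = 1/8 (three parent–offspring links: r = (1/2)^3 = 1/8).
r to a full niece or nephew = 0.25 (full aunt/uncle↔niece/nephew: two paths of length 3 through the shared grandparent pair: r = 2·(1/2)^3 = 1/4).
Summing one r·B term per recipient: 4·0.5·0.443 + 4·0.125·0.0925 + 1·0.25·0.184 = 0.97825.
0.97825 > 0.51: the indirect benefit exceeds the cost.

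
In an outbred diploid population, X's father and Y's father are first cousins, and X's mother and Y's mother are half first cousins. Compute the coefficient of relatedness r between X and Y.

0.046875

Relatedness sums over independent paths through distinct common ancestors.
X and Y are related in two ways: second cousins through their fathers (r = 1/32) and half second cousins through their mothers (r = 1/64).
r = 1/32 + 1/64 = 0.046875.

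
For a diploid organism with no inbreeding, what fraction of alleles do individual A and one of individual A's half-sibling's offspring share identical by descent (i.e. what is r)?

Each parent–offspring link contributes a factor of 1/2, and independent paths through distinct common ancestors add.
Half-aunt/uncle↔niece/nephew: one path of length 3: r = (1/2)^3 = 1/8.

0.125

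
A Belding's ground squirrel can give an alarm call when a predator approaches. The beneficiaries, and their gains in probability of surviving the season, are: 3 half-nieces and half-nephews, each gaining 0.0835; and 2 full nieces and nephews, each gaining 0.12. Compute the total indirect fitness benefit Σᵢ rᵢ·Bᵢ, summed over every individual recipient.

0.0913125

r to a half-niece or half-nephew = 1/8 (half-aunt/uncle↔niece/nephew: one path of length 3: r = (1/2)^3 = 1/8).
r to a full niece or nephew = 1/4 (full aunt/uncle↔niece/nephew: two paths of length 3 through the shared grandparent pair: r = 2·(1/2)^3 = 1/4).
Summing one r·B term per recipient: 3·0.125·0.0835 + 2·0.25·0.12 = 0.0913125.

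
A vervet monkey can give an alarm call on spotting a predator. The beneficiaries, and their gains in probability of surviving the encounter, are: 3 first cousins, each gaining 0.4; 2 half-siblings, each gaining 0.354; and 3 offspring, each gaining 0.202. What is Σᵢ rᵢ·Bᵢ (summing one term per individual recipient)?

0.63

r to a first cousin = 0.125 (first cousins share one grandparent pair — two paths of length 4: r = 2·(1/2)^4 = 1/8).
r to a half-sibling = 0.25 (half-sibs share one parent — one path of length 2: r = (1/2)^2 = 1/4).
r to an offspring = 1/2 (one parent–offspring link: r = (1/2)^1 = 1/2).
Summing one r·B term per recipient: 3·0.125·0.4 + 2·0.25·0.354 + 3·0.5·0.202 = 0.63.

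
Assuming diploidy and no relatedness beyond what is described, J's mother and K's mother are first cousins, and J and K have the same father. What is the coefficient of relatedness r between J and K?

With two independent routes of shared ancestry, r is the sum of the two contributions.
J and K are related in two ways: second cousins through their mothers (r = 1/32) and half-sibs through their shared father (r = 1/4).
r = 1/32 + 1/4 = 9/32 = 0.28125.

0.28125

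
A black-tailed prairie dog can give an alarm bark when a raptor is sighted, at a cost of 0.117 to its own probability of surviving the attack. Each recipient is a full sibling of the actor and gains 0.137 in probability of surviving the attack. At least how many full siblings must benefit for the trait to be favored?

2

r to a full sibling = 0.5 (full sibs share both parents — two paths of length 2: r = 2·(1/2)^2 = 1/2).
Hamilton's rule: n·r·B > C  ⇒  n > C/(r·B) = 0.117/(0.5·0.137) = 1.708.
The smallest integer exceeding 1.708 is 2.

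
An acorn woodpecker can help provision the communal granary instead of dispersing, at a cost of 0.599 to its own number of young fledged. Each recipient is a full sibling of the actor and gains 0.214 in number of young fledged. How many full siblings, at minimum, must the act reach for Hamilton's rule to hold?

r to a full sibling = 0.5 (full sibs share both parents — two paths of length 2: r = 2·(1/2)^2 = 1/2).
Hamilton's rule: n·r·B > C  ⇒  n > C/(r·B) = 0.599/(0.5·0.214) = 5.598.
The smallest integer exceeding 5.598 is 6.

6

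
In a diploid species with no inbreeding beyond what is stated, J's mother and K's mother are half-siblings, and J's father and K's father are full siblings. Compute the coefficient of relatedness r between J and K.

Independent pedigree routes through distinct common ancestors add.
J and K are related in two ways: half first cousins through their mothers (r = 1/16) and first cousins through their fathers (r = 1/8).
r = 1/16 + 1/8 = 3/16 = 0.1875.

0.1875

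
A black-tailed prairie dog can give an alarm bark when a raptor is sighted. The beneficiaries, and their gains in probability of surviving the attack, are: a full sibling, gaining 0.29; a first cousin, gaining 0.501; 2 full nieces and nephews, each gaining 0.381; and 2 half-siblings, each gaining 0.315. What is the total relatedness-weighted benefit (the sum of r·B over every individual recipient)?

0.555625

r to a full sibling = 0.5 (full sibs share both parents — two paths of length 2: r = 2·(1/2)^2 = 1/2).
r to a first cousin = 0.125 (first cousins share one grandparent pair — two paths of length 4: r = 2·(1/2)^4 = 1/8).
r to a full niece or nephew = 1/4 (full aunt/uncle↔niece/nephew: two paths of length 3 through the shared grandparent pair: r = 2·(1/2)^3 = 1/4).
r to a half-sibling = 0.25 (half-sibs share one parent — one path of length 2: r = (1/2)^2 = 1/4).
Summing one r·B term per recipient: 1·0.5·0.29 + 1·0.125·0.501 + 2·0.25·0.381 + 2·0.25·0.315 = 0.555625.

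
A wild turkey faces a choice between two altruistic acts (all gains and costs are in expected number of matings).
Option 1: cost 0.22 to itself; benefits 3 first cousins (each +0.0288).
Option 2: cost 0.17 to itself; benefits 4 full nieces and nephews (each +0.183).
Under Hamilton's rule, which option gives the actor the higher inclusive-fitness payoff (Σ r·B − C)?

Option 2

Option 1: r to a first cousin = 0.125.
Option 1: Σ r·B − C = (3·0.125·0.0288) − 0.22 = -0.2092.
Option 2: r to a full niece or nephew = 0.25.
Option 2: Σ r·B − C = (4·0.25·0.183) − 0.17 = 0.013.
Option 2 has the higher net inclusive-fitness payoff.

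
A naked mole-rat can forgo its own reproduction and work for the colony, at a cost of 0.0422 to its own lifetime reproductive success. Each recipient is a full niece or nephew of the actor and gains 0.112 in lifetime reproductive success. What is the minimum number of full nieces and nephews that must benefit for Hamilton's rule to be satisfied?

r to a full niece or nephew = 1/4 (full aunt/uncle↔niece/nephew: two paths of length 3 through the shared grandparent pair: r = 2·(1/2)^3 = 1/4).
Hamilton's rule: n·r·B > C  ⇒  n > C/(r·B) = 0.0422/(0.25·0.112) = 1.507.
The smallest integer exceeding 1.507 is 2.

2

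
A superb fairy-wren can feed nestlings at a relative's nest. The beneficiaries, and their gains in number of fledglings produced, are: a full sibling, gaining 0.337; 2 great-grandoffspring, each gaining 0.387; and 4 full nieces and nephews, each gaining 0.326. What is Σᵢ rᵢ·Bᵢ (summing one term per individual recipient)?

r to a full sibling = 1/2 (full sibs share both parents — two paths of length 2: r = 2·(1/2)^2 = 1/2).
r to a great-grandoffspring = 0.125 (three parent–offspring links: r = (1/2)^3 = 1/8).
r to a full niece or nephew = 1/4 (full aunt/uncle↔niece/nephew: two paths of length 3 through the shared grandparent pair: r = 2·(1/2)^3 = 1/4).
Summing one r·B term per recipient: 1·0.5·0.337 + 2·0.125·0.387 + 4·0.25·0.326 = 0.59125.

0.59125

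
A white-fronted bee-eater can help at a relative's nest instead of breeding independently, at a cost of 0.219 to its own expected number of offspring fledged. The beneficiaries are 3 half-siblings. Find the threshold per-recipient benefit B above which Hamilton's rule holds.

r to a half-sibling = 0.25 (half-sibs share one parent — one path of length 2: r = (1/2)^2 = 1/4).
Hamilton's rule with n recipients of equal r: n·r·B > C, so B > C/(n·r) = 0.219/(3·0.25) = 0.292.

0.292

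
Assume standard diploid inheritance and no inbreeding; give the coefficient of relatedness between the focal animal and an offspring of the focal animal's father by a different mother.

0.25

Each parent–offspring link contributes a factor of 1/2, and independent paths through distinct common ancestors add.
Half-sibs share one parent — one path of length 2: r = (1/2)^2 = 1/4.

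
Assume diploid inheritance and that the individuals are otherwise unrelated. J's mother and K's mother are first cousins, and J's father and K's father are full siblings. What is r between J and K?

Independent pedigree routes through distinct common ancestors add.
J and K are related in two ways: second cousins through their mothers (r = 1/32) and first cousins through their fathers (r = 1/8).
r = 1/32 + 1/8 = 0.15625.

0.15625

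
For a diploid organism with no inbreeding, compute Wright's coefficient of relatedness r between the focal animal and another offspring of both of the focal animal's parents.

0.5

Each parent–offspring link contributes a factor of 1/2, and independent paths through distinct common ancestors add.
Full sibs share both parents — two paths of length 2: r = 2·(1/2)^2 = 1/2.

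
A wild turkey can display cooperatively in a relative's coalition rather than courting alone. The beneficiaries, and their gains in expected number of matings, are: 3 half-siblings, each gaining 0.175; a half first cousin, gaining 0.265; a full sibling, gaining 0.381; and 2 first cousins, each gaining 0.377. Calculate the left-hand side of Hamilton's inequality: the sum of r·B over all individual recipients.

0.4325625

r to a half-sibling = 1/4 (half-sibs share one parent — one path of length 2: r = (1/2)^2 = 1/4).
r to a half first cousin = 0.0625 (half first cousins share one grandparent — one path of length 4: r = (1/2)^4 = 1/16).
r to a full sibling = 0.5 (full sibs share both parents — two paths of length 2: r = 2·(1/2)^2 = 1/2).
r to a first cousin = 1/8 (first cousins share one grandparent pair — two paths of length 4: r = 2·(1/2)^4 = 1/8).
Summing one r·B term per recipient: 3·0.25·0.175 + 1·0.0625·0.265 + 1·0.5·0.381 + 2·0.125·0.377 = 0.4325625.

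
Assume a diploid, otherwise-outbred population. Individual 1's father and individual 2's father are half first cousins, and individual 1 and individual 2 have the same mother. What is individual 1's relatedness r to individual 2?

With two independent routes of shared ancestry, r is the sum of the two contributions.
Individual 1 and individual 2 are related in two ways: half second cousins through their fathers (r = 1/64) and half-sibs through their shared mother (r = 1/4).
r = 1/64 + 1/4 = 0.265625.

0.265625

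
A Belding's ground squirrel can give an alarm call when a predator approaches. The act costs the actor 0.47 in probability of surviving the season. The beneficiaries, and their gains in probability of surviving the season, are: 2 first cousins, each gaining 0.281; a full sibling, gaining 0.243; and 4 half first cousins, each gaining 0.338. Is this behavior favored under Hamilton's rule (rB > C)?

No

Hamilton's rule: the trait is favored when the sum of r·B over every recipient exceeds the actor's cost C.
r to a first cousin = 1/8 (first cousins share one grandparent pair — two paths of length 4: r = 2·(1/2)^4 = 1/8).
r to a full sibling = 1/2 (full sibs share both parents — two paths of length 2: r = 2·(1/2)^2 = 1/2).
r to a half first cousin = 0.0625 (half first cousins share one grandparent — one path of length 4: r = (1/2)^4 = 1/16).
Summing one r·B term per recipient: 2·0.125·0.281 + 1·0.5·0.243 + 4·0.0625·0.338 = 0.27625.
0.27625 < 0.47: the indirect benefit is less than the cost.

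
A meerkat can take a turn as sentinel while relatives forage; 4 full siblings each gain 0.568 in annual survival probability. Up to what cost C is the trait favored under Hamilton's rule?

r to a full sibling = 1/2 (full sibs share both parents — two paths of length 2: r = 2·(1/2)^2 = 1/2).
Hamilton's rule: n·r·B > C, so the trait is favored while C < n·r·B = 4·0.5·0.568 = 1.136.

1.136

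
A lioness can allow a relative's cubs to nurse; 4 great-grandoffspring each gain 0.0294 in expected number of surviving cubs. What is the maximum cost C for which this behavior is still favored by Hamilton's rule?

r to a great-grandoffspring = 0.125 (three parent–offspring links: r = (1/2)^3 = 1/8).
Hamilton's rule: n·r·B > C, so the trait is favored while C < n·r·B = 4·0.125·0.0294 = 0.0147.

0.0147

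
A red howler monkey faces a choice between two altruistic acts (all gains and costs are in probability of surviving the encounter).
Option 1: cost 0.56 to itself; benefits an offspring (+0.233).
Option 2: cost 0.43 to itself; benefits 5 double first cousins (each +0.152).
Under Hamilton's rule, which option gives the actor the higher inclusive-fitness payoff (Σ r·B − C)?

Option 2

Option 1: r to an offspring = 0.5.
Option 1: Σ r·B − C = (1·0.5·0.233) − 0.56 = -0.4435.
Option 2: r to a double first cousin = 0.25.
Option 2: Σ r·B − C = (5·0.25·0.152) − 0.43 = -0.24.
Option 2 has the higher net inclusive-fitness payoff.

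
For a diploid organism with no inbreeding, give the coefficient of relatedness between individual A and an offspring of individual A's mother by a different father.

0.25

Each parent–offspring link contributes a factor of 1/2, and independent paths through distinct common ancestors add.
Half-sibs share one parent — one path of length 2: r = (1/2)^2 = 1/4.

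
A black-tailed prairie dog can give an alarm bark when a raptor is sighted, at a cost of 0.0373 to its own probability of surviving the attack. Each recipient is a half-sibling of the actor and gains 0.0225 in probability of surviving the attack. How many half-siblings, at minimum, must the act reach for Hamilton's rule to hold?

r to a half-sibling = 1/4 (half-sibs share one parent — one path of length 2: r = (1/2)^2 = 1/4).
Hamilton's rule: n·r·B > C  ⇒  n > C/(r·B) = 0.0373/(0.25·0.0225) = 6.631.
The smallest integer exceeding 6.631 is 7.

7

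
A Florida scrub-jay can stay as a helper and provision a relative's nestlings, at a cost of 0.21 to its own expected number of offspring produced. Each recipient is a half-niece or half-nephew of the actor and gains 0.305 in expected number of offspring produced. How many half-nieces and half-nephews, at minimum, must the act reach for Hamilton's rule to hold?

6

r to a half-niece or half-nephew = 1/8 (half-aunt/uncle↔niece/nephew: one path of length 3: r = (1/2)^3 = 1/8).
Hamilton's rule: n·r·B > C  ⇒  n > C/(r·B) = 0.21/(0.125·0.305) = 5.508.
The smallest integer exceeding 5.508 is 6.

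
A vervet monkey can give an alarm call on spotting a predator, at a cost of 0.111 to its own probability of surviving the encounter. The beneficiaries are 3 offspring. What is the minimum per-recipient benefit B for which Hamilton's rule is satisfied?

0.074

r to an offspring = 0.5 (one parent–offspring link: r = (1/2)^1 = 1/2).
Hamilton's rule with n recipients of equal r: n·r·B > C, so B > C/(n·r) = 0.111/(3·0.5) = 0.074.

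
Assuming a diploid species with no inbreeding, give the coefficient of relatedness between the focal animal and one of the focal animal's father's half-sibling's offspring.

0.0625

Each parent–offspring link contributes a factor of 1/2, and independent paths through distinct common ancestors add.
Half first cousins share one grandparent — one path of length 4: r = (1/2)^4 = 1/16.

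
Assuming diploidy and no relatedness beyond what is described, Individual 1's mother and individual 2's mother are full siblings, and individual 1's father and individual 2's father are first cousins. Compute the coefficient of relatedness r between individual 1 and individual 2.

0.15625

Wright's path rule: contributions from independent ancestry routes add.
Individual 1 and individual 2 are related in two ways: first cousins through their mothers (r = 1/8) and second cousins through their fathers (r = 1/32).
r = 1/8 + 1/32 = 0.15625.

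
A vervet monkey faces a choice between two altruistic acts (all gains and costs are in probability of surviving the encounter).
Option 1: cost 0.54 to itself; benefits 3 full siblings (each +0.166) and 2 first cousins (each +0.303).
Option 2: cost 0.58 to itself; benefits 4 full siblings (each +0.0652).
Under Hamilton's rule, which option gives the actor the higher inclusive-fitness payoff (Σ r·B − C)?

Option 1: r to a full sibling = 0.5.
Option 1: r to a first cousin = 0.125.
Option 1: Σ r·B − C = (3·0.5·0.166 + 2·0.125·0.303) − 0.54 = -0.21525.
Option 2: r to a full sibling = 0.5.
Option 2: Σ r·B − C = (4·0.5·0.0652) − 0.58 = -0.4496.
Option 1 has the higher net inclusive-fitness payoff.

Option 1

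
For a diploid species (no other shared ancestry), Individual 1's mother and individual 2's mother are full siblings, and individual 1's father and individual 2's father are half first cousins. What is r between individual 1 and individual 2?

Relatedness sums over independent paths through distinct common ancestors.
Individual 1 and individual 2 are related in two ways: first cousins through their mothers (r = 1/8) and half second cousins through their fathers (r = 1/64).
r = 1/8 + 1/64 = 0.140625.

0.140625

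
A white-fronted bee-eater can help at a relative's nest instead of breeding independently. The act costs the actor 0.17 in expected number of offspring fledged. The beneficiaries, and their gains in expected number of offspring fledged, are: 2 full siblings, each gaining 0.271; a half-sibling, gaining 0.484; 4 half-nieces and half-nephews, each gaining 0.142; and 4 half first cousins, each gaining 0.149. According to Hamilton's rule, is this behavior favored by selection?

Hamilton's rule: the trait is favored when the sum of r·B over every recipient exceeds the actor's cost C.
r to a full sibling = 0.5 (full sibs share both parents — two paths of length 2: r = 2·(1/2)^2 = 1/2).
r to a half-sibling = 1/4 (half-sibs share one parent — one path of length 2: r = (1/2)^2 = 1/4).
r to a half-niece or half-nephew = 1/8 (half-aunt/uncle↔niece/nephew: one path of length 3: r = (1/2)^3 = 1/8).
r to a half first cousin = 1/16 (half first cousins share one grandparent — one path of length 4: r = (1/2)^4 = 1/16).
Summing one r·B term per recipient: 2·0.5·0.271 + 1·0.25·0.484 + 4·0.125·0.142 + 4·0.0625·0.149 = 0.50025.
0.50025 > 0.17: the indirect benefit exceeds the cost.

Yes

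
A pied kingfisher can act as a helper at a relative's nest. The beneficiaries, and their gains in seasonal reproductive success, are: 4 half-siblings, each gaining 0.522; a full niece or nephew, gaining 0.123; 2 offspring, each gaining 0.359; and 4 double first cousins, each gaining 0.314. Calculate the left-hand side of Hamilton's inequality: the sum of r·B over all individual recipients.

1.22575

r to a half-sibling = 1/4 (half-sibs share one parent — one path of length 2: r = (1/2)^2 = 1/4).
r to a full niece or nephew = 1/4 (full aunt/uncle↔niece/nephew: two paths of length 3 through the shared grandparent pair: r = 2·(1/2)^3 = 1/4).
r to an offspring = 1/2 (one parent–offspring link: r = (1/2)^1 = 1/2).
r to a double first cousin = 0.25 (double first cousins share both grandparent pairs — four paths of length 4: r = 4·(1/2)^4 = 1/4).
Summing one r·B term per recipient: 4·0.25·0.522 + 1·0.25·0.123 + 2·0.5·0.359 + 4·0.25·0.314 = 1.22575.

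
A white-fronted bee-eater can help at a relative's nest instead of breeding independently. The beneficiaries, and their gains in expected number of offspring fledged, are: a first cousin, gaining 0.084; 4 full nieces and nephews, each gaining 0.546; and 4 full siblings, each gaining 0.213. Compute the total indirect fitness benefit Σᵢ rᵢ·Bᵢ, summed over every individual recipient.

r to a first cousin = 1/8 (first cousins share one grandparent pair — two paths of length 4: r = 2·(1/2)^4 = 1/8).
r to a full niece or nephew = 1/4 (full aunt/uncle↔niece/nephew: two paths of length 3 through the shared grandparent pair: r = 2·(1/2)^3 = 1/4).
r to a full sibling = 0.5 (full sibs share both parents — two paths of length 2: r = 2·(1/2)^2 = 1/2).
Summing one r·B term per recipient: 1·0.125·0.084 + 4·0.25·0.546 + 4·0.5·0.213 = 0.9825.

0.9825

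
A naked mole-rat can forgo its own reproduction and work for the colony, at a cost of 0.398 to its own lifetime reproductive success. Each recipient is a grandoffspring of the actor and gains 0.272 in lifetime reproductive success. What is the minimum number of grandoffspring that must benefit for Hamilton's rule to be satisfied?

r to a grandoffspring = 0.25 (two parent–offspring links: r = (1/2)^2 = 1/4).
Hamilton's rule: n·r·B > C  ⇒  n > C/(r·B) = 0.398/(0.25·0.272) = 5.853.
The smallest integer exceeding 5.853 is 6.

6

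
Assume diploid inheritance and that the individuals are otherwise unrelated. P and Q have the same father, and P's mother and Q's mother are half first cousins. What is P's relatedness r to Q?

With two independent routes of shared ancestry, r is the sum of the two contributions.
P and Q are related in two ways: half-sibs through their shared father (r = 1/4) and half second cousins through their mothers (r = 1/64).
r = 1/4 + 1/64 = 17/64 = 0.265625.

0.265625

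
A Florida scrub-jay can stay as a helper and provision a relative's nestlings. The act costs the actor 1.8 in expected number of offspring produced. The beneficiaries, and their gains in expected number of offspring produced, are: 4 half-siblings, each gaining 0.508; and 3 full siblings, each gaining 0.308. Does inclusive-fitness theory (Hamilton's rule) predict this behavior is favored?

No

Hamilton's rule: the trait is favored when the sum of r·B over every recipient exceeds the actor's cost C.
r to a half-sibling = 1/4 (half-sibs share one parent — one path of length 2: r = (1/2)^2 = 1/4).
r to a full sibling = 1/2 (full sibs share both parents — two paths of length 2: r = 2·(1/2)^2 = 1/2).
Summing one r·B term per recipient: 4·0.25·0.508 + 3·0.5·0.308 = 0.97.
0.97 < 1.8: the indirect benefit is less than the cost.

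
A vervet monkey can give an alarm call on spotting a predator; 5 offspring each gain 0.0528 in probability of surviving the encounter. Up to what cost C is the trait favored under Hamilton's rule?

r to an offspring = 0.5 (one parent–offspring link: r = (1/2)^1 = 1/2).
Hamilton's rule: n·r·B > C, so the trait is favored while C < n·r·B = 5·0.5·0.0528 = 0.132.

0.132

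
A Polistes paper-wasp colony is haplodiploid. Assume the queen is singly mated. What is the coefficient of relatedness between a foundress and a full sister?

0.75

Haplodiploid full sisters inherit their father's entire haploid genome identically (contributing 1/2) and on average half of their mother's contribution (1/2 · 1/2 = 1/4); r = 1/2 + 1/4 = 3/4.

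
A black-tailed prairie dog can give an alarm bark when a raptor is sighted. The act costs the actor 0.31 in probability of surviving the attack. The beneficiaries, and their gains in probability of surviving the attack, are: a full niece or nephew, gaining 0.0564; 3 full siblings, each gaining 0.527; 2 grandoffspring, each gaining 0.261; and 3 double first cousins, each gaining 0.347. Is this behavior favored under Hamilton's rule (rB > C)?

Hamilton's rule: the trait is favored when the sum of r·B over every recipient exceeds the actor's cost C.
r to a full niece or nephew = 0.25 (full aunt/uncle↔niece/nephew: two paths of length 3 through the shared grandparent pair: r = 2·(1/2)^3 = 1/4).
r to a full sibling = 0.5 (full sibs share both parents — two paths of length 2: r = 2·(1/2)^2 = 1/2).
r to a grandoffspring = 0.25 (two parent–offspring links: r = (1/2)^2 = 1/4).
r to a double first cousin = 1/4 (double first cousins share both grandparent pairs — four paths of length 4: r = 4·(1/2)^4 = 1/4).
Summing one r·B term per recipient: 1·0.25·0.0564 + 3·0.5·0.527 + 2·0.25·0.261 + 3·0.25·0.347 = 1.19535.
1.19535 > 0.31: the indirect benefit exceeds the cost.

Yes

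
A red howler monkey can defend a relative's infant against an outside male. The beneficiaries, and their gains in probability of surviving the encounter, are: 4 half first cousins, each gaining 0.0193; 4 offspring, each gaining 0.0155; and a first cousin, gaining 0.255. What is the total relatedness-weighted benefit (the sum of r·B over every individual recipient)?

r to a half first cousin = 0.0625 (half first cousins share one grandparent — one path of length 4: r = (1/2)^4 = 1/16).
r to an offspring = 0.5 (one parent–offspring link: r = (1/2)^1 = 1/2).
r to a first cousin = 0.125 (first cousins share one grandparent pair — two paths of length 4: r = 2·(1/2)^4 = 1/8).
Summing one r·B term per recipient: 4·0.0625·0.0193 + 4·0.5·0.0155 + 1·0.125·0.255 = 0.0677.

0.0677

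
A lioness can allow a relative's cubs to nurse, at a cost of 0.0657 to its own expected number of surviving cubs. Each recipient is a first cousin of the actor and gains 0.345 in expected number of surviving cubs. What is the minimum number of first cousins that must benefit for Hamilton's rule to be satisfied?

2

r to a first cousin = 1/8 (first cousins share one grandparent pair — two paths of length 4: r = 2·(1/2)^4 = 1/8).
Hamilton's rule: n·r·B > C  ⇒  n > C/(r·B) = 0.0657/(0.125·0.345) = 1.523.
The smallest integer exceeding 1.523 is 2.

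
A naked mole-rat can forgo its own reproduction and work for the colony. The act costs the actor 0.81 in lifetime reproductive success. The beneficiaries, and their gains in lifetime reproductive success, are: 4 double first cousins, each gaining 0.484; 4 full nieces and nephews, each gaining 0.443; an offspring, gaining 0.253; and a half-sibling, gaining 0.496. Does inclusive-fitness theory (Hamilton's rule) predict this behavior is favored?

Yes

Hamilton's rule: the trait is favored when the sum of r·B over every recipient exceeds the actor's cost C.
r to a double first cousin = 1/4 (double first cousins share both grandparent pairs — four paths of length 4: r = 4·(1/2)^4 = 1/4).
r to a full niece or nephew = 1/4 (full aunt/uncle↔niece/nephew: two paths of length 3 through the shared grandparent pair: r = 2·(1/2)^3 = 1/4).
r to an offspring = 1/2 (one parent–offspring link: r = (1/2)^1 = 1/2).
r to a half-sibling = 0.25 (half-sibs share one parent — one path of length 2: r = (1/2)^2 = 1/4).
Summing one r·B term per recipient: 4·0.25·0.484 + 4·0.25·0.443 + 1·0.5·0.253 + 1·0.25·0.496 = 1.1775.
1.1775 > 0.81: the indirect benefit exceeds the cost.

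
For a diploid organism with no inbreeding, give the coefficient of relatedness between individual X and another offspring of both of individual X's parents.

Each parent–offspring link contributes a factor of 1/2, and independent paths through distinct common ancestors add.
Full sibs share both parents — two paths of length 2: r = 2·(1/2)^2 = 1/2.

0.5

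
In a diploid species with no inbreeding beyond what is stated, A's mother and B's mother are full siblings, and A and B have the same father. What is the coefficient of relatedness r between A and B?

Wright's path rule: contributions from independent ancestry routes add.
A and B are related in two ways: first cousins through their mothers (r = 1/8) and half-sibs through their shared father (r = 1/4).
r = 1/8 + 1/4 = 0.375.

0.375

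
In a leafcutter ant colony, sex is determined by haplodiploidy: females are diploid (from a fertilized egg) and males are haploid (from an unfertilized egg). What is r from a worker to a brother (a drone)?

0.25

Her haploid brother carries none of their father's genes and a random half of their mother's genome; that half matches the maternal half of her own genome with probability 1/2: r = 1/2 · 1/2 = 1/4.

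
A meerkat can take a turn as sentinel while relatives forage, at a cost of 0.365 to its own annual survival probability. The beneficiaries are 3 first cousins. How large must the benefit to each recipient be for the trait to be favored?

r to a first cousin = 1/8 (first cousins share one grandparent pair — two paths of length 4: r = 2·(1/2)^4 = 1/8).
Hamilton's rule with n recipients of equal r: n·r·B > C, so B > C/(n·r) = 0.365/(3·0.125) = 0.9733.

0.9733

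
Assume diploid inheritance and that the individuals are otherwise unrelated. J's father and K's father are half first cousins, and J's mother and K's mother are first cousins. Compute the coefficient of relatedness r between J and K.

With two independent routes of shared ancestry, r is the sum of the two contributions.
J and K are related in two ways: half second cousins through their fathers (r = 1/64) and second cousins through their mothers (r = 1/32).
r = 1/64 + 1/32 = 0.046875.

0.046875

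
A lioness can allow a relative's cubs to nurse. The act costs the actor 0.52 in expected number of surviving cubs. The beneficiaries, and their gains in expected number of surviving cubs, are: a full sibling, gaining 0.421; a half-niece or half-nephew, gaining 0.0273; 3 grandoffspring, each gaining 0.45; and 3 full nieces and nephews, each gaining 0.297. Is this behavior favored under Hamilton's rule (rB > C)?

Hamilton's rule: the trait is favored when the sum of r·B over every recipient exceeds the actor's cost C.
r to a full sibling = 0.5 (full sibs share both parents — two paths of length 2: r = 2·(1/2)^2 = 1/2).
r to a half-niece or half-nephew = 1/8 (half-aunt/uncle↔niece/nephew: one path of length 3: r = (1/2)^3 = 1/8).
r to a grandoffspring = 1/4 (two parent–offspring links: r = (1/2)^2 = 1/4).
r to a full niece or nephew = 0.25 (full aunt/uncle↔niece/nephew: two paths of length 3 through the shared grandparent pair: r = 2·(1/2)^3 = 1/4).
Summing one r·B term per recipient: 1·0.5·0.421 + 1·0.125·0.0273 + 3·0.25·0.45 + 3·0.25·0.297 = 0.7741625.
0.7741625 > 0.52: the indirect benefit exceeds the cost.

Yes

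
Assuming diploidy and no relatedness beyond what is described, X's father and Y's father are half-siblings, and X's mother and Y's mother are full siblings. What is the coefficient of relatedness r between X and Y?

0.1875

With two independent routes of shared ancestry, r is the sum of the two contributions.
X and Y are related in two ways: half first cousins through their fathers (r = 1/16) and first cousins through their mothers (r = 1/8).
r = 1/16 + 1/8 = 0.1875.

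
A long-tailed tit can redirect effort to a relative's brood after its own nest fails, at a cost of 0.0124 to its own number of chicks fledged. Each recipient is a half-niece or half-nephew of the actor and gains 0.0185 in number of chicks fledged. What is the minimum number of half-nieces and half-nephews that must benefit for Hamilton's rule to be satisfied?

6

r to a half-niece or half-nephew = 1/8 (half-aunt/uncle↔niece/nephew: one path of length 3: r = (1/2)^3 = 1/8).
Hamilton's rule: n·r·B > C  ⇒  n > C/(r·B) = 0.0124/(0.125·0.0185) = 5.362.
The smallest integer exceeding 5.362 is 6.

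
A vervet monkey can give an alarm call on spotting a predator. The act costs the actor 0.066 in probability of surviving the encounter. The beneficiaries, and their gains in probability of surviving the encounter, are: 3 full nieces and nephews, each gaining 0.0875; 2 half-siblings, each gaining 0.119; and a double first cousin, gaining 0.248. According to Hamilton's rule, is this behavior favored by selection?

Hamilton's rule: the trait is favored when the sum of r·B over every recipient exceeds the actor's cost C.
r to a full niece or nephew = 0.25 (full aunt/uncle↔niece/nephew: two paths of length 3 through the shared grandparent pair: r = 2·(1/2)^3 = 1/4).
r to a half-sibling = 0.25 (half-sibs share one parent — one path of length 2: r = (1/2)^2 = 1/4).
r to a double first cousin = 1/4 (double first cousins share both grandparent pairs — four paths of length 4: r = 4·(1/2)^4 = 1/4).
Summing one r·B term per recipient: 3·0.25·0.0875 + 2·0.25·0.119 + 1·0.25·0.248 = 0.187125.
0.187125 > 0.066: the indirect benefit exceeds the cost.

Yes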